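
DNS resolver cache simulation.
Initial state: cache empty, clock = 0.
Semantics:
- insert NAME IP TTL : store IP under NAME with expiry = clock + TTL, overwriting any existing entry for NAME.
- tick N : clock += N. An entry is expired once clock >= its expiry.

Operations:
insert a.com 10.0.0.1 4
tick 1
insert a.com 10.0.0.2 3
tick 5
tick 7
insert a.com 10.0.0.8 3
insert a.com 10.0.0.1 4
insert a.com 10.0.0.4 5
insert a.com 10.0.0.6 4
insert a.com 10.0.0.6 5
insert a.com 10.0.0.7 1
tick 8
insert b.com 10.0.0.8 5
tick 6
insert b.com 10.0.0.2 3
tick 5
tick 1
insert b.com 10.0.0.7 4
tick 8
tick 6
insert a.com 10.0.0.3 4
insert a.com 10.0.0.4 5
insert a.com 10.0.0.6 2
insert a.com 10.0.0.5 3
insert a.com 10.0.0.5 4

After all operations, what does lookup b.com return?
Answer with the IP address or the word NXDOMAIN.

Op 1: insert a.com -> 10.0.0.1 (expiry=0+4=4). clock=0
Op 2: tick 1 -> clock=1.
Op 3: insert a.com -> 10.0.0.2 (expiry=1+3=4). clock=1
Op 4: tick 5 -> clock=6. purged={a.com}
Op 5: tick 7 -> clock=13.
Op 6: insert a.com -> 10.0.0.8 (expiry=13+3=16). clock=13
Op 7: insert a.com -> 10.0.0.1 (expiry=13+4=17). clock=13
Op 8: insert a.com -> 10.0.0.4 (expiry=13+5=18). clock=13
Op 9: insert a.com -> 10.0.0.6 (expiry=13+4=17). clock=13
Op 10: insert a.com -> 10.0.0.6 (expiry=13+5=18). clock=13
Op 11: insert a.com -> 10.0.0.7 (expiry=13+1=14). clock=13
Op 12: tick 8 -> clock=21. purged={a.com}
Op 13: insert b.com -> 10.0.0.8 (expiry=21+5=26). clock=21
Op 14: tick 6 -> clock=27. purged={b.com}
Op 15: insert b.com -> 10.0.0.2 (expiry=27+3=30). clock=27
Op 16: tick 5 -> clock=32. purged={b.com}
Op 17: tick 1 -> clock=33.
Op 18: insert b.com -> 10.0.0.7 (expiry=33+4=37). clock=33
Op 19: tick 8 -> clock=41. purged={b.com}
Op 20: tick 6 -> clock=47.
Op 21: insert a.com -> 10.0.0.3 (expiry=47+4=51). clock=47
Op 22: insert a.com -> 10.0.0.4 (expiry=47+5=52). clock=47
Op 23: insert a.com -> 10.0.0.6 (expiry=47+2=49). clock=47
Op 24: insert a.com -> 10.0.0.5 (expiry=47+3=50). clock=47
Op 25: insert a.com -> 10.0.0.5 (expiry=47+4=51). clock=47
lookup b.com: not in cache (expired or never inserted)

Answer: NXDOMAIN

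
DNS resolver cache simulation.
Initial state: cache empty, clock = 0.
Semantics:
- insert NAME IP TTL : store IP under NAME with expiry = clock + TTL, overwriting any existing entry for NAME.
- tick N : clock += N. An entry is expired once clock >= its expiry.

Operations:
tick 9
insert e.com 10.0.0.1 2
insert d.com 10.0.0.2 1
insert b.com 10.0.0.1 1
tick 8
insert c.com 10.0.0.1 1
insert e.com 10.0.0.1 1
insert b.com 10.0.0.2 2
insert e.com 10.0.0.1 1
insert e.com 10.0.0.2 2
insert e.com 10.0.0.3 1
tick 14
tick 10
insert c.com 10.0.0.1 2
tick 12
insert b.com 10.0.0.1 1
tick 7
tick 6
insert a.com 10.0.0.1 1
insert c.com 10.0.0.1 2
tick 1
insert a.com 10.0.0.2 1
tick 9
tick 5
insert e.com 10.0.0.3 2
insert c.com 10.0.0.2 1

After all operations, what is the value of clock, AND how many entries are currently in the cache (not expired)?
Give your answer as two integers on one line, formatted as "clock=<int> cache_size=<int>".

Op 1: tick 9 -> clock=9.
Op 2: insert e.com -> 10.0.0.1 (expiry=9+2=11). clock=9
Op 3: insert d.com -> 10.0.0.2 (expiry=9+1=10). clock=9
Op 4: insert b.com -> 10.0.0.1 (expiry=9+1=10). clock=9
Op 5: tick 8 -> clock=17. purged={b.com,d.com,e.com}
Op 6: insert c.com -> 10.0.0.1 (expiry=17+1=18). clock=17
Op 7: insert e.com -> 10.0.0.1 (expiry=17+1=18). clock=17
Op 8: insert b.com -> 10.0.0.2 (expiry=17+2=19). clock=17
Op 9: insert e.com -> 10.0.0.1 (expiry=17+1=18). clock=17
Op 10: insert e.com -> 10.0.0.2 (expiry=17+2=19). clock=17
Op 11: insert e.com -> 10.0.0.3 (expiry=17+1=18). clock=17
Op 12: tick 14 -> clock=31. purged={b.com,c.com,e.com}
Op 13: tick 10 -> clock=41.
Op 14: insert c.com -> 10.0.0.1 (expiry=41+2=43). clock=41
Op 15: tick 12 -> clock=53. purged={c.com}
Op 16: insert b.com -> 10.0.0.1 (expiry=53+1=54). clock=53
Op 17: tick 7 -> clock=60. purged={b.com}
Op 18: tick 6 -> clock=66.
Op 19: insert a.com -> 10.0.0.1 (expiry=66+1=67). clock=66
Op 20: insert c.com -> 10.0.0.1 (expiry=66+2=68). clock=66
Op 21: tick 1 -> clock=67. purged={a.com}
Op 22: insert a.com -> 10.0.0.2 (expiry=67+1=68). clock=67
Op 23: tick 9 -> clock=76. purged={a.com,c.com}
Op 24: tick 5 -> clock=81.
Op 25: insert e.com -> 10.0.0.3 (expiry=81+2=83). clock=81
Op 26: insert c.com -> 10.0.0.2 (expiry=81+1=82). clock=81
Final clock = 81
Final cache (unexpired): {c.com,e.com} -> size=2

Answer: clock=81 cache_size=2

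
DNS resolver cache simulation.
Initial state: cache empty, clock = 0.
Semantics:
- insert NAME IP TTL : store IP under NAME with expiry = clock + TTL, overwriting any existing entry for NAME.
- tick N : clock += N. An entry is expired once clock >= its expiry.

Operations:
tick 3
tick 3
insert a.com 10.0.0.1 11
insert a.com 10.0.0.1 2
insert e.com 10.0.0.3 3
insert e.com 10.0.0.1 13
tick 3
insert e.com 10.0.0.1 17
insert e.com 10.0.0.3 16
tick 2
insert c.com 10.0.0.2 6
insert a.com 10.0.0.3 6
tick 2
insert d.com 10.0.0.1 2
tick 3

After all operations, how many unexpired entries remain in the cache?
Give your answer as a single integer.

Op 1: tick 3 -> clock=3.
Op 2: tick 3 -> clock=6.
Op 3: insert a.com -> 10.0.0.1 (expiry=6+11=17). clock=6
Op 4: insert a.com -> 10.0.0.1 (expiry=6+2=8). clock=6
Op 5: insert e.com -> 10.0.0.3 (expiry=6+3=9). clock=6
Op 6: insert e.com -> 10.0.0.1 (expiry=6+13=19). clock=6
Op 7: tick 3 -> clock=9. purged={a.com}
Op 8: insert e.com -> 10.0.0.1 (expiry=9+17=26). clock=9
Op 9: insert e.com -> 10.0.0.3 (expiry=9+16=25). clock=9
Op 10: tick 2 -> clock=11.
Op 11: insert c.com -> 10.0.0.2 (expiry=11+6=17). clock=11
Op 12: insert a.com -> 10.0.0.3 (expiry=11+6=17). clock=11
Op 13: tick 2 -> clock=13.
Op 14: insert d.com -> 10.0.0.1 (expiry=13+2=15). clock=13
Op 15: tick 3 -> clock=16. purged={d.com}
Final cache (unexpired): {a.com,c.com,e.com} -> size=3

Answer: 3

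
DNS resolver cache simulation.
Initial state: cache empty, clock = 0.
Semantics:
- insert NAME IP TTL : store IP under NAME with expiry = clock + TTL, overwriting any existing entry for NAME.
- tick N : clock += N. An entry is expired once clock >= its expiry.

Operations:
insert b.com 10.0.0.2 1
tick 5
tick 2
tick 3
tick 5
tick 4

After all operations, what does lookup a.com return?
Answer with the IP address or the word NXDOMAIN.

Op 1: insert b.com -> 10.0.0.2 (expiry=0+1=1). clock=0
Op 2: tick 5 -> clock=5. purged={b.com}
Op 3: tick 2 -> clock=7.
Op 4: tick 3 -> clock=10.
Op 5: tick 5 -> clock=15.
Op 6: tick 4 -> clock=19.
lookup a.com: not in cache (expired or never inserted)

Answer: NXDOMAIN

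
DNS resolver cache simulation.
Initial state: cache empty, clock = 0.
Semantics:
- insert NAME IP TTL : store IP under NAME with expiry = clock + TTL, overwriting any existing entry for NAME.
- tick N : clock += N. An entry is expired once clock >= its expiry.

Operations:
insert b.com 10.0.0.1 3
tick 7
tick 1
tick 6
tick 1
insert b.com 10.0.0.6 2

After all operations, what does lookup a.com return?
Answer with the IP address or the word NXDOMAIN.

Answer: NXDOMAIN

Derivation:
Op 1: insert b.com -> 10.0.0.1 (expiry=0+3=3). clock=0
Op 2: tick 7 -> clock=7. purged={b.com}
Op 3: tick 1 -> clock=8.
Op 4: tick 6 -> clock=14.
Op 5: tick 1 -> clock=15.
Op 6: insert b.com -> 10.0.0.6 (expiry=15+2=17). clock=15
lookup a.com: not in cache (expired or never inserted)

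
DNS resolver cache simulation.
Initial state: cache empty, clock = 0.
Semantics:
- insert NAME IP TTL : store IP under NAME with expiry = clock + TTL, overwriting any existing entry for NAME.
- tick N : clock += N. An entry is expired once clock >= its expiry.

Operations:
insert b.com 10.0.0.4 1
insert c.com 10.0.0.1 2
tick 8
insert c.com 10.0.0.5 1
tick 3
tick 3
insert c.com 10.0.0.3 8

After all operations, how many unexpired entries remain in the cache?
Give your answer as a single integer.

Answer: 1

Derivation:
Op 1: insert b.com -> 10.0.0.4 (expiry=0+1=1). clock=0
Op 2: insert c.com -> 10.0.0.1 (expiry=0+2=2). clock=0
Op 3: tick 8 -> clock=8. purged={b.com,c.com}
Op 4: insert c.com -> 10.0.0.5 (expiry=8+1=9). clock=8
Op 5: tick 3 -> clock=11. purged={c.com}
Op 6: tick 3 -> clock=14.
Op 7: insert c.com -> 10.0.0.3 (expiry=14+8=22). clock=14
Final cache (unexpired): {c.com} -> size=1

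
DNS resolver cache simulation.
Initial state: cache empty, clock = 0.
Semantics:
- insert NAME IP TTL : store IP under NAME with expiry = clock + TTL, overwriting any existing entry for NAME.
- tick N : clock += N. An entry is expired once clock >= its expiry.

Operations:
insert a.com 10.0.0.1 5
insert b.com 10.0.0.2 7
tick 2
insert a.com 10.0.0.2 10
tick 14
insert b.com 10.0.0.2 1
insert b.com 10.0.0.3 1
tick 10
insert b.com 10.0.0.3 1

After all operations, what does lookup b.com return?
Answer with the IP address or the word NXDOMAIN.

Answer: 10.0.0.3

Derivation:
Op 1: insert a.com -> 10.0.0.1 (expiry=0+5=5). clock=0
Op 2: insert b.com -> 10.0.0.2 (expiry=0+7=7). clock=0
Op 3: tick 2 -> clock=2.
Op 4: insert a.com -> 10.0.0.2 (expiry=2+10=12). clock=2
Op 5: tick 14 -> clock=16. purged={a.com,b.com}
Op 6: insert b.com -> 10.0.0.2 (expiry=16+1=17). clock=16
Op 7: insert b.com -> 10.0.0.3 (expiry=16+1=17). clock=16
Op 8: tick 10 -> clock=26. purged={b.com}
Op 9: insert b.com -> 10.0.0.3 (expiry=26+1=27). clock=26
lookup b.com: present, ip=10.0.0.3 expiry=27 > clock=26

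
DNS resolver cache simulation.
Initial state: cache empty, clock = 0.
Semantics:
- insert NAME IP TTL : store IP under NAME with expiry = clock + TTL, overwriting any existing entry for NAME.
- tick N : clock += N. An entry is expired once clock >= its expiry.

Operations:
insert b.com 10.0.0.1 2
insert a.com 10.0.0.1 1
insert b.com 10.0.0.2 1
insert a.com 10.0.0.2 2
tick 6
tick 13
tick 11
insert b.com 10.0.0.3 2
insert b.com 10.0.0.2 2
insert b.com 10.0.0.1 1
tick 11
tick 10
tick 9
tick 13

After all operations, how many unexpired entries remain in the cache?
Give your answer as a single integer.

Answer: 0

Derivation:
Op 1: insert b.com -> 10.0.0.1 (expiry=0+2=2). clock=0
Op 2: insert a.com -> 10.0.0.1 (expiry=0+1=1). clock=0
Op 3: insert b.com -> 10.0.0.2 (expiry=0+1=1). clock=0
Op 4: insert a.com -> 10.0.0.2 (expiry=0+2=2). clock=0
Op 5: tick 6 -> clock=6. purged={a.com,b.com}
Op 6: tick 13 -> clock=19.
Op 7: tick 11 -> clock=30.
Op 8: insert b.com -> 10.0.0.3 (expiry=30+2=32). clock=30
Op 9: insert b.com -> 10.0.0.2 (expiry=30+2=32). clock=30
Op 10: insert b.com -> 10.0.0.1 (expiry=30+1=31). clock=30
Op 11: tick 11 -> clock=41. purged={b.com}
Op 12: tick 10 -> clock=51.
Op 13: tick 9 -> clock=60.
Op 14: tick 13 -> clock=73.
Final cache (unexpired): {} -> size=0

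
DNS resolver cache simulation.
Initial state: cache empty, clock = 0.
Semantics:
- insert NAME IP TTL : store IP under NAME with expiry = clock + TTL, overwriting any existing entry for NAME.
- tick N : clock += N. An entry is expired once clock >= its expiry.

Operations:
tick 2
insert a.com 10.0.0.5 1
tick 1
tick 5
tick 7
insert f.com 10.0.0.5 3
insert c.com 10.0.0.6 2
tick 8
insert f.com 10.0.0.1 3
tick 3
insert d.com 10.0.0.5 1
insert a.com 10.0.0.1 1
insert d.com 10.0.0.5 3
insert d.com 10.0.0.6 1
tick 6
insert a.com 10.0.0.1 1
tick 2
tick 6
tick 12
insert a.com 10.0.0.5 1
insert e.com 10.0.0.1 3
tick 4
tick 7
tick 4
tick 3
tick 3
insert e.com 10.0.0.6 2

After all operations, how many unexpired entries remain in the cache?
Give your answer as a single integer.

Op 1: tick 2 -> clock=2.
Op 2: insert a.com -> 10.0.0.5 (expiry=2+1=3). clock=2
Op 3: tick 1 -> clock=3. purged={a.com}
Op 4: tick 5 -> clock=8.
Op 5: tick 7 -> clock=15.
Op 6: insert f.com -> 10.0.0.5 (expiry=15+3=18). clock=15
Op 7: insert c.com -> 10.0.0.6 (expiry=15+2=17). clock=15
Op 8: tick 8 -> clock=23. purged={c.com,f.com}
Op 9: insert f.com -> 10.0.0.1 (expiry=23+3=26). clock=23
Op 10: tick 3 -> clock=26. purged={f.com}
Op 11: insert d.com -> 10.0.0.5 (expiry=26+1=27). clock=26
Op 12: insert a.com -> 10.0.0.1 (expiry=26+1=27). clock=26
Op 13: insert d.com -> 10.0.0.5 (expiry=26+3=29). clock=26
Op 14: insert d.com -> 10.0.0.6 (expiry=26+1=27). clock=26
Op 15: tick 6 -> clock=32. purged={a.com,d.com}
Op 16: insert a.com -> 10.0.0.1 (expiry=32+1=33). clock=32
Op 17: tick 2 -> clock=34. purged={a.com}
Op 18: tick 6 -> clock=40.
Op 19: tick 12 -> clock=52.
Op 20: insert a.com -> 10.0.0.5 (expiry=52+1=53). clock=52
Op 21: insert e.com -> 10.0.0.1 (expiry=52+3=55). clock=52
Op 22: tick 4 -> clock=56. purged={a.com,e.com}
Op 23: tick 7 -> clock=63.
Op 24: tick 4 -> clock=67.
Op 25: tick 3 -> clock=70.
Op 26: tick 3 -> clock=73.
Op 27: insert e.com -> 10.0.0.6 (expiry=73+2=75). clock=73
Final cache (unexpired): {e.com} -> size=1

Answer: 1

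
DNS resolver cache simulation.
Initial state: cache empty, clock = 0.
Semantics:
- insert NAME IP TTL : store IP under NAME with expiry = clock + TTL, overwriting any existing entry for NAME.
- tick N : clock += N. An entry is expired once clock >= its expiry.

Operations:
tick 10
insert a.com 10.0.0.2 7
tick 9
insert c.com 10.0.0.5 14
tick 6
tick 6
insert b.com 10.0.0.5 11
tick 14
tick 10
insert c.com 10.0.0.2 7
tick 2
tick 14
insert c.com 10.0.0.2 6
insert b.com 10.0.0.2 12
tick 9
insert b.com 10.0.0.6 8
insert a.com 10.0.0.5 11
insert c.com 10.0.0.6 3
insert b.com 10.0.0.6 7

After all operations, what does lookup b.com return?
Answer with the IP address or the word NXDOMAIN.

Answer: 10.0.0.6

Derivation:
Op 1: tick 10 -> clock=10.
Op 2: insert a.com -> 10.0.0.2 (expiry=10+7=17). clock=10
Op 3: tick 9 -> clock=19. purged={a.com}
Op 4: insert c.com -> 10.0.0.5 (expiry=19+14=33). clock=19
Op 5: tick 6 -> clock=25.
Op 6: tick 6 -> clock=31.
Op 7: insert b.com -> 10.0.0.5 (expiry=31+11=42). clock=31
Op 8: tick 14 -> clock=45. purged={b.com,c.com}
Op 9: tick 10 -> clock=55.
Op 10: insert c.com -> 10.0.0.2 (expiry=55+7=62). clock=55
Op 11: tick 2 -> clock=57.
Op 12: tick 14 -> clock=71. purged={c.com}
Op 13: insert c.com -> 10.0.0.2 (expiry=71+6=77). clock=71
Op 14: insert b.com -> 10.0.0.2 (expiry=71+12=83). clock=71
Op 15: tick 9 -> clock=80. purged={c.com}
Op 16: insert b.com -> 10.0.0.6 (expiry=80+8=88). clock=80
Op 17: insert a.com -> 10.0.0.5 (expiry=80+11=91). clock=80
Op 18: insert c.com -> 10.0.0.6 (expiry=80+3=83). clock=80
Op 19: insert b.com -> 10.0.0.6 (expiry=80+7=87). clock=80
lookup b.com: present, ip=10.0.0.6 expiry=87 > clock=80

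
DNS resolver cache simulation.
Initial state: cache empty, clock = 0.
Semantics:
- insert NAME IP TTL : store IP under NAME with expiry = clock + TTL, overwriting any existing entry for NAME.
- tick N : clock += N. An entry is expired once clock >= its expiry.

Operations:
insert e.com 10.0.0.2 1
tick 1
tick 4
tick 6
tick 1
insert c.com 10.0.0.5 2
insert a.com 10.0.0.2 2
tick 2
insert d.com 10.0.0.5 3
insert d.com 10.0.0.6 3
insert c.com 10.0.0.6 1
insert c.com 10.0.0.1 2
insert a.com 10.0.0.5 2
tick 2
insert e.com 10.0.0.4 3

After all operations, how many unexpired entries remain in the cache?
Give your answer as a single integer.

Answer: 2

Derivation:
Op 1: insert e.com -> 10.0.0.2 (expiry=0+1=1). clock=0
Op 2: tick 1 -> clock=1. purged={e.com}
Op 3: tick 4 -> clock=5.
Op 4: tick 6 -> clock=11.
Op 5: tick 1 -> clock=12.
Op 6: insert c.com -> 10.0.0.5 (expiry=12+2=14). clock=12
Op 7: insert a.com -> 10.0.0.2 (expiry=12+2=14). clock=12
Op 8: tick 2 -> clock=14. purged={a.com,c.com}
Op 9: insert d.com -> 10.0.0.5 (expiry=14+3=17). clock=14
Op 10: insert d.com -> 10.0.0.6 (expiry=14+3=17). clock=14
Op 11: insert c.com -> 10.0.0.6 (expiry=14+1=15). clock=14
Op 12: insert c.com -> 10.0.0.1 (expiry=14+2=16). clock=14
Op 13: insert a.com -> 10.0.0.5 (expiry=14+2=16). clock=14
Op 14: tick 2 -> clock=16. purged={a.com,c.com}
Op 15: insert e.com -> 10.0.0.4 (expiry=16+3=19). clock=16
Final cache (unexpired): {d.com,e.com} -> size=2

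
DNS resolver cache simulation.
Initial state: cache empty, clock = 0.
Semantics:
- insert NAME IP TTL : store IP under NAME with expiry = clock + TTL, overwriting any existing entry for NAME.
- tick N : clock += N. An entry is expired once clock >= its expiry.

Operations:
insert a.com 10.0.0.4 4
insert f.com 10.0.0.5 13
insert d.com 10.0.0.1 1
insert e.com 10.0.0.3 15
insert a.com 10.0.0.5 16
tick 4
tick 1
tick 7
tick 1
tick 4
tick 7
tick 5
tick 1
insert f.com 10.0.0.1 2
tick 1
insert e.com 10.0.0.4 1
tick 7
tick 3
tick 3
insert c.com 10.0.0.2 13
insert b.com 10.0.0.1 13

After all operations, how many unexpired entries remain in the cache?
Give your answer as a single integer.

Answer: 2

Derivation:
Op 1: insert a.com -> 10.0.0.4 (expiry=0+4=4). clock=0
Op 2: insert f.com -> 10.0.0.5 (expiry=0+13=13). clock=0
Op 3: insert d.com -> 10.0.0.1 (expiry=0+1=1). clock=0
Op 4: insert e.com -> 10.0.0.3 (expiry=0+15=15). clock=0
Op 5: insert a.com -> 10.0.0.5 (expiry=0+16=16). clock=0
Op 6: tick 4 -> clock=4. purged={d.com}
Op 7: tick 1 -> clock=5.
Op 8: tick 7 -> clock=12.
Op 9: tick 1 -> clock=13. purged={f.com}
Op 10: tick 4 -> clock=17. purged={a.com,e.com}
Op 11: tick 7 -> clock=24.
Op 12: tick 5 -> clock=29.
Op 13: tick 1 -> clock=30.
Op 14: insert f.com -> 10.0.0.1 (expiry=30+2=32). clock=30
Op 15: tick 1 -> clock=31.
Op 16: insert e.com -> 10.0.0.4 (expiry=31+1=32). clock=31
Op 17: tick 7 -> clock=38. purged={e.com,f.com}
Op 18: tick 3 -> clock=41.
Op 19: tick 3 -> clock=44.
Op 20: insert c.com -> 10.0.0.2 (expiry=44+13=57). clock=44
Op 21: insert b.com -> 10.0.0.1 (expiry=44+13=57). clock=44
Final cache (unexpired): {b.com,c.com} -> size=2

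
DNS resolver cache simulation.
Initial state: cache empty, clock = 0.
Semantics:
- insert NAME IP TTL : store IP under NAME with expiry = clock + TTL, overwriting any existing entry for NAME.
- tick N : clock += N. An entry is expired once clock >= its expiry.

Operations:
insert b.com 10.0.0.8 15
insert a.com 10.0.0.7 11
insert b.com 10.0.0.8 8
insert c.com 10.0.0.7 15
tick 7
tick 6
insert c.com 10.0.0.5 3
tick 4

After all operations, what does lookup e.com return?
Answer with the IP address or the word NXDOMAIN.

Answer: NXDOMAIN

Derivation:
Op 1: insert b.com -> 10.0.0.8 (expiry=0+15=15). clock=0
Op 2: insert a.com -> 10.0.0.7 (expiry=0+11=11). clock=0
Op 3: insert b.com -> 10.0.0.8 (expiry=0+8=8). clock=0
Op 4: insert c.com -> 10.0.0.7 (expiry=0+15=15). clock=0
Op 5: tick 7 -> clock=7.
Op 6: tick 6 -> clock=13. purged={a.com,b.com}
Op 7: insert c.com -> 10.0.0.5 (expiry=13+3=16). clock=13
Op 8: tick 4 -> clock=17. purged={c.com}
lookup e.com: not in cache (expired or never inserted)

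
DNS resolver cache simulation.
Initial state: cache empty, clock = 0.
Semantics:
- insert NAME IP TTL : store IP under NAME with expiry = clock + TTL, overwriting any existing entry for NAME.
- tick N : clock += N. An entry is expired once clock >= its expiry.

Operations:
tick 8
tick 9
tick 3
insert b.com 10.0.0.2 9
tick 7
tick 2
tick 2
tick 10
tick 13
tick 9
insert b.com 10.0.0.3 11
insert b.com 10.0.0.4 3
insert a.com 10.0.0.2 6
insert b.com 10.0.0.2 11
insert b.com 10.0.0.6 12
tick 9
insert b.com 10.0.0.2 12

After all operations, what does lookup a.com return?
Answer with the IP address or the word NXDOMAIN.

Answer: NXDOMAIN

Derivation:
Op 1: tick 8 -> clock=8.
Op 2: tick 9 -> clock=17.
Op 3: tick 3 -> clock=20.
Op 4: insert b.com -> 10.0.0.2 (expiry=20+9=29). clock=20
Op 5: tick 7 -> clock=27.
Op 6: tick 2 -> clock=29. purged={b.com}
Op 7: tick 2 -> clock=31.
Op 8: tick 10 -> clock=41.
Op 9: tick 13 -> clock=54.
Op 10: tick 9 -> clock=63.
Op 11: insert b.com -> 10.0.0.3 (expiry=63+11=74). clock=63
Op 12: insert b.com -> 10.0.0.4 (expiry=63+3=66). clock=63
Op 13: insert a.com -> 10.0.0.2 (expiry=63+6=69). clock=63
Op 14: insert b.com -> 10.0.0.2 (expiry=63+11=74). clock=63
Op 15: insert b.com -> 10.0.0.6 (expiry=63+12=75). clock=63
Op 16: tick 9 -> clock=72. purged={a.com}
Op 17: insert b.com -> 10.0.0.2 (expiry=72+12=84). clock=72
lookup a.com: not in cache (expired or never inserted)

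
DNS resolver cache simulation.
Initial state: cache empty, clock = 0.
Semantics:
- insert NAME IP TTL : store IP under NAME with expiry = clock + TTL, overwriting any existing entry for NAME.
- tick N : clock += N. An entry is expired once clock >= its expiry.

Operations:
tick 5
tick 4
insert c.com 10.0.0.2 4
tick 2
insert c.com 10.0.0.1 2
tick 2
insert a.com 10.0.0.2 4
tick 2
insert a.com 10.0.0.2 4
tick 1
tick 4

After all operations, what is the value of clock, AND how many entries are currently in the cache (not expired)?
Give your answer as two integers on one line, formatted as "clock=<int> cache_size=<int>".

Answer: clock=20 cache_size=0

Derivation:
Op 1: tick 5 -> clock=5.
Op 2: tick 4 -> clock=9.
Op 3: insert c.com -> 10.0.0.2 (expiry=9+4=13). clock=9
Op 4: tick 2 -> clock=11.
Op 5: insert c.com -> 10.0.0.1 (expiry=11+2=13). clock=11
Op 6: tick 2 -> clock=13. purged={c.com}
Op 7: insert a.com -> 10.0.0.2 (expiry=13+4=17). clock=13
Op 8: tick 2 -> clock=15.
Op 9: insert a.com -> 10.0.0.2 (expiry=15+4=19). clock=15
Op 10: tick 1 -> clock=16.
Op 11: tick 4 -> clock=20. purged={a.com}
Final clock = 20
Final cache (unexpired): {} -> size=0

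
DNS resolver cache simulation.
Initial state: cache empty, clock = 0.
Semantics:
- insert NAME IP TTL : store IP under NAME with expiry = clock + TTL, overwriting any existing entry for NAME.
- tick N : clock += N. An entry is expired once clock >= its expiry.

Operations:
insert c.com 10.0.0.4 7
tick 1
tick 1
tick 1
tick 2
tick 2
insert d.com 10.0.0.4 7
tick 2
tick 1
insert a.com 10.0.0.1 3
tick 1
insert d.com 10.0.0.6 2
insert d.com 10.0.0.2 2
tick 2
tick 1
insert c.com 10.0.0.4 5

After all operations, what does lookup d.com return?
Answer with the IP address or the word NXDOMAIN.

Answer: NXDOMAIN

Derivation:
Op 1: insert c.com -> 10.0.0.4 (expiry=0+7=7). clock=0
Op 2: tick 1 -> clock=1.
Op 3: tick 1 -> clock=2.
Op 4: tick 1 -> clock=3.
Op 5: tick 2 -> clock=5.
Op 6: tick 2 -> clock=7. purged={c.com}
Op 7: insert d.com -> 10.0.0.4 (expiry=7+7=14). clock=7
Op 8: tick 2 -> clock=9.
Op 9: tick 1 -> clock=10.
Op 10: insert a.com -> 10.0.0.1 (expiry=10+3=13). clock=10
Op 11: tick 1 -> clock=11.
Op 12: insert d.com -> 10.0.0.6 (expiry=11+2=13). clock=11
Op 13: insert d.com -> 10.0.0.2 (expiry=11+2=13). clock=11
Op 14: tick 2 -> clock=13. purged={a.com,d.com}
Op 15: tick 1 -> clock=14.
Op 16: insert c.com -> 10.0.0.4 (expiry=14+5=19). clock=14
lookup d.com: not in cache (expired or never inserted)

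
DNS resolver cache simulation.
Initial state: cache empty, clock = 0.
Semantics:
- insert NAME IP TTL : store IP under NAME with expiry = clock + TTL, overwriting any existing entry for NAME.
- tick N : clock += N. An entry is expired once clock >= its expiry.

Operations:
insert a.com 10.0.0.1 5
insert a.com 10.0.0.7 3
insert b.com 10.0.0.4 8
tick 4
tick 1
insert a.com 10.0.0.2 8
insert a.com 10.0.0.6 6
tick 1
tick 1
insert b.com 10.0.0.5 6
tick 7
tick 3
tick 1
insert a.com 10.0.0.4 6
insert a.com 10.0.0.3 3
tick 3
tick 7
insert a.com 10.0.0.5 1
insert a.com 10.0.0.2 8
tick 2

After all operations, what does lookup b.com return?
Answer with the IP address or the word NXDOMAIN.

Op 1: insert a.com -> 10.0.0.1 (expiry=0+5=5). clock=0
Op 2: insert a.com -> 10.0.0.7 (expiry=0+3=3). clock=0
Op 3: insert b.com -> 10.0.0.4 (expiry=0+8=8). clock=0
Op 4: tick 4 -> clock=4. purged={a.com}
Op 5: tick 1 -> clock=5.
Op 6: insert a.com -> 10.0.0.2 (expiry=5+8=13). clock=5
Op 7: insert a.com -> 10.0.0.6 (expiry=5+6=11). clock=5
Op 8: tick 1 -> clock=6.
Op 9: tick 1 -> clock=7.
Op 10: insert b.com -> 10.0.0.5 (expiry=7+6=13). clock=7
Op 11: tick 7 -> clock=14. purged={a.com,b.com}
Op 12: tick 3 -> clock=17.
Op 13: tick 1 -> clock=18.
Op 14: insert a.com -> 10.0.0.4 (expiry=18+6=24). clock=18
Op 15: insert a.com -> 10.0.0.3 (expiry=18+3=21). clock=18
Op 16: tick 3 -> clock=21. purged={a.com}
Op 17: tick 7 -> clock=28.
Op 18: insert a.com -> 10.0.0.5 (expiry=28+1=29). clock=28
Op 19: insert a.com -> 10.0.0.2 (expiry=28+8=36). clock=28
Op 20: tick 2 -> clock=30.
lookup b.com: not in cache (expired or never inserted)

Answer: NXDOMAIN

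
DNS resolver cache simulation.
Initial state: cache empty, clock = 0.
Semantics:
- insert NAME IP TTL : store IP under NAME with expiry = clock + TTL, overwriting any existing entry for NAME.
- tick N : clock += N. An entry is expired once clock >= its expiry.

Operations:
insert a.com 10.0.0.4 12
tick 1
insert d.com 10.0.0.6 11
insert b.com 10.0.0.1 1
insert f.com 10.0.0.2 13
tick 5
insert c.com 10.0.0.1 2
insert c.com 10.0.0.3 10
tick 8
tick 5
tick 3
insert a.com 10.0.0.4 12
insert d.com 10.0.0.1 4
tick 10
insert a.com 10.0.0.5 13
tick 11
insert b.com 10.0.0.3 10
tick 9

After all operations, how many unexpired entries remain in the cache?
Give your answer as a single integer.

Op 1: insert a.com -> 10.0.0.4 (expiry=0+12=12). clock=0
Op 2: tick 1 -> clock=1.
Op 3: insert d.com -> 10.0.0.6 (expiry=1+11=12). clock=1
Op 4: insert b.com -> 10.0.0.1 (expiry=1+1=2). clock=1
Op 5: insert f.com -> 10.0.0.2 (expiry=1+13=14). clock=1
Op 6: tick 5 -> clock=6. purged={b.com}
Op 7: insert c.com -> 10.0.0.1 (expiry=6+2=8). clock=6
Op 8: insert c.com -> 10.0.0.3 (expiry=6+10=16). clock=6
Op 9: tick 8 -> clock=14. purged={a.com,d.com,f.com}
Op 10: tick 5 -> clock=19. purged={c.com}
Op 11: tick 3 -> clock=22.
Op 12: insert a.com -> 10.0.0.4 (expiry=22+12=34). clock=22
Op 13: insert d.com -> 10.0.0.1 (expiry=22+4=26). clock=22
Op 14: tick 10 -> clock=32. purged={d.com}
Op 15: insert a.com -> 10.0.0.5 (expiry=32+13=45). clock=32
Op 16: tick 11 -> clock=43.
Op 17: insert b.com -> 10.0.0.3 (expiry=43+10=53). clock=43
Op 18: tick 9 -> clock=52. purged={a.com}
Final cache (unexpired): {b.com} -> size=1

Answer: 1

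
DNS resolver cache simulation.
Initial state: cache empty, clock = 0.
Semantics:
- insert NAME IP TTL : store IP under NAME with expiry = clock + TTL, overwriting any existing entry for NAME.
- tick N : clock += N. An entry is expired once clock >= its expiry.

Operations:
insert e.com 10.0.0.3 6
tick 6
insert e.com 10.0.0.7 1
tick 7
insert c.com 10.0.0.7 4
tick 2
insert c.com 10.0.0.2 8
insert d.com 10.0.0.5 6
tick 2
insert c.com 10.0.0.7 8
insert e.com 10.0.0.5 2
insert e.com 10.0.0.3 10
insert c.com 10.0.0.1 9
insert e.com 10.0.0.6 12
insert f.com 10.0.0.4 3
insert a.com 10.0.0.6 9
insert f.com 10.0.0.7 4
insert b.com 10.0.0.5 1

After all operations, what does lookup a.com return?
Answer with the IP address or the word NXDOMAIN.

Answer: 10.0.0.6

Derivation:
Op 1: insert e.com -> 10.0.0.3 (expiry=0+6=6). clock=0
Op 2: tick 6 -> clock=6. purged={e.com}
Op 3: insert e.com -> 10.0.0.7 (expiry=6+1=7). clock=6
Op 4: tick 7 -> clock=13. purged={e.com}
Op 5: insert c.com -> 10.0.0.7 (expiry=13+4=17). clock=13
Op 6: tick 2 -> clock=15.
Op 7: insert c.com -> 10.0.0.2 (expiry=15+8=23). clock=15
Op 8: insert d.com -> 10.0.0.5 (expiry=15+6=21). clock=15
Op 9: tick 2 -> clock=17.
Op 10: insert c.com -> 10.0.0.7 (expiry=17+8=25). clock=17
Op 11: insert e.com -> 10.0.0.5 (expiry=17+2=19). clock=17
Op 12: insert e.com -> 10.0.0.3 (expiry=17+10=27). clock=17
Op 13: insert c.com -> 10.0.0.1 (expiry=17+9=26). clock=17
Op 14: insert e.com -> 10.0.0.6 (expiry=17+12=29). clock=17
Op 15: insert f.com -> 10.0.0.4 (expiry=17+3=20). clock=17
Op 16: insert a.com -> 10.0.0.6 (expiry=17+9=26). clock=17
Op 17: insert f.com -> 10.0.0.7 (expiry=17+4=21). clock=17
Op 18: insert b.com -> 10.0.0.5 (expiry=17+1=18). clock=17
lookup a.com: present, ip=10.0.0.6 expiry=26 > clock=17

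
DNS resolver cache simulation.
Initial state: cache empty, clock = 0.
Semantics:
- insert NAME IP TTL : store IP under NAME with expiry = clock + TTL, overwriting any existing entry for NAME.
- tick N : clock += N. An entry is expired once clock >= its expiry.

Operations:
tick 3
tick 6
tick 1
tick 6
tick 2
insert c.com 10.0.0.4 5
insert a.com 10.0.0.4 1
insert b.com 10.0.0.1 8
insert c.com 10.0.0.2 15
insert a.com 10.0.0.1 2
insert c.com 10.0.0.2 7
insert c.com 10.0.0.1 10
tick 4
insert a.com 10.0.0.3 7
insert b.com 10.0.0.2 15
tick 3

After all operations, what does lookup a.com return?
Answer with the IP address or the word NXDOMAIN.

Answer: 10.0.0.3

Derivation:
Op 1: tick 3 -> clock=3.
Op 2: tick 6 -> clock=9.
Op 3: tick 1 -> clock=10.
Op 4: tick 6 -> clock=16.
Op 5: tick 2 -> clock=18.
Op 6: insert c.com -> 10.0.0.4 (expiry=18+5=23). clock=18
Op 7: insert a.com -> 10.0.0.4 (expiry=18+1=19). clock=18
Op 8: insert b.com -> 10.0.0.1 (expiry=18+8=26). clock=18
Op 9: insert c.com -> 10.0.0.2 (expiry=18+15=33). clock=18
Op 10: insert a.com -> 10.0.0.1 (expiry=18+2=20). clock=18
Op 11: insert c.com -> 10.0.0.2 (expiry=18+7=25). clock=18
Op 12: insert c.com -> 10.0.0.1 (expiry=18+10=28). clock=18
Op 13: tick 4 -> clock=22. purged={a.com}
Op 14: insert a.com -> 10.0.0.3 (expiry=22+7=29). clock=22
Op 15: insert b.com -> 10.0.0.2 (expiry=22+15=37). clock=22
Op 16: tick 3 -> clock=25.
lookup a.com: present, ip=10.0.0.3 expiry=29 > clock=25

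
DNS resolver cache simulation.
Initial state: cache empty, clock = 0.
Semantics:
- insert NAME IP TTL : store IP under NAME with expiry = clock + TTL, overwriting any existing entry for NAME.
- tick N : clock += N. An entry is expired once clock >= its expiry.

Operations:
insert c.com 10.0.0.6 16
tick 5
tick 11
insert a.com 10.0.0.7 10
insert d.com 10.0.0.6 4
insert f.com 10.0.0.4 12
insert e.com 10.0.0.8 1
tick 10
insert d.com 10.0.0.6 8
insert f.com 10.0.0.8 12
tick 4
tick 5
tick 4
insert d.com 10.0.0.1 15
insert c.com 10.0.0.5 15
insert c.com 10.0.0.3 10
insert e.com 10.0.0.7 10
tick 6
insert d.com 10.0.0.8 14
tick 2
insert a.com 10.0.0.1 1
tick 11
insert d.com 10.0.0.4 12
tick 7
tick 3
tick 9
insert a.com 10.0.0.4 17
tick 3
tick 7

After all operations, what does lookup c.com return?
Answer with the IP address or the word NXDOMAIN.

Answer: NXDOMAIN

Derivation:
Op 1: insert c.com -> 10.0.0.6 (expiry=0+16=16). clock=0
Op 2: tick 5 -> clock=5.
Op 3: tick 11 -> clock=16. purged={c.com}
Op 4: insert a.com -> 10.0.0.7 (expiry=16+10=26). clock=16
Op 5: insert d.com -> 10.0.0.6 (expiry=16+4=20). clock=16
Op 6: insert f.com -> 10.0.0.4 (expiry=16+12=28). clock=16
Op 7: insert e.com -> 10.0.0.8 (expiry=16+1=17). clock=16
Op 8: tick 10 -> clock=26. purged={a.com,d.com,e.com}
Op 9: insert d.com -> 10.0.0.6 (expiry=26+8=34). clock=26
Op 10: insert f.com -> 10.0.0.8 (expiry=26+12=38). clock=26
Op 11: tick 4 -> clock=30.
Op 12: tick 5 -> clock=35. purged={d.com}
Op 13: tick 4 -> clock=39. purged={f.com}
Op 14: insert d.com -> 10.0.0.1 (expiry=39+15=54). clock=39
Op 15: insert c.com -> 10.0.0.5 (expiry=39+15=54). clock=39
Op 16: insert c.com -> 10.0.0.3 (expiry=39+10=49). clock=39
Op 17: insert e.com -> 10.0.0.7 (expiry=39+10=49). clock=39
Op 18: tick 6 -> clock=45.
Op 19: insert d.com -> 10.0.0.8 (expiry=45+14=59). clock=45
Op 20: tick 2 -> clock=47.
Op 21: insert a.com -> 10.0.0.1 (expiry=47+1=48). clock=47
Op 22: tick 11 -> clock=58. purged={a.com,c.com,e.com}
Op 23: insert d.com -> 10.0.0.4 (expiry=58+12=70). clock=58
Op 24: tick 7 -> clock=65.
Op 25: tick 3 -> clock=68.
Op 26: tick 9 -> clock=77. purged={d.com}
Op 27: insert a.com -> 10.0.0.4 (expiry=77+17=94). clock=77
Op 28: tick 3 -> clock=80.
Op 29: tick 7 -> clock=87.
lookup c.com: not in cache (expired or never inserted)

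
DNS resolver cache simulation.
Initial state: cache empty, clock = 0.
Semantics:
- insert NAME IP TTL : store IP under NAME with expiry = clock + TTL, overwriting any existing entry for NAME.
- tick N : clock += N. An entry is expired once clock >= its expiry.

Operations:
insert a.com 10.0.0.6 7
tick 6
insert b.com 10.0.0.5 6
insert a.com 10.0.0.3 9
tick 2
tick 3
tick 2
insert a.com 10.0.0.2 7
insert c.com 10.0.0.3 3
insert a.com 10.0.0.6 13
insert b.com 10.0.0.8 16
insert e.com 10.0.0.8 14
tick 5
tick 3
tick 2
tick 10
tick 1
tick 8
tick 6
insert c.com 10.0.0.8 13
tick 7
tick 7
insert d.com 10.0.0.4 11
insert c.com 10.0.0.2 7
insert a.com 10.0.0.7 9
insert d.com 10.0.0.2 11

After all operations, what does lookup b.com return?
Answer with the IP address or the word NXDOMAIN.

Answer: NXDOMAIN

Derivation:
Op 1: insert a.com -> 10.0.0.6 (expiry=0+7=7). clock=0
Op 2: tick 6 -> clock=6.
Op 3: insert b.com -> 10.0.0.5 (expiry=6+6=12). clock=6
Op 4: insert a.com -> 10.0.0.3 (expiry=6+9=15). clock=6
Op 5: tick 2 -> clock=8.
Op 6: tick 3 -> clock=11.
Op 7: tick 2 -> clock=13. purged={b.com}
Op 8: insert a.com -> 10.0.0.2 (expiry=13+7=20). clock=13
Op 9: insert c.com -> 10.0.0.3 (expiry=13+3=16). clock=13
Op 10: insert a.com -> 10.0.0.6 (expiry=13+13=26). clock=13
Op 11: insert b.com -> 10.0.0.8 (expiry=13+16=29). clock=13
Op 12: insert e.com -> 10.0.0.8 (expiry=13+14=27). clock=13
Op 13: tick 5 -> clock=18. purged={c.com}
Op 14: tick 3 -> clock=21.
Op 15: tick 2 -> clock=23.
Op 16: tick 10 -> clock=33. purged={a.com,b.com,e.com}
Op 17: tick 1 -> clock=34.
Op 18: tick 8 -> clock=42.
Op 19: tick 6 -> clock=48.
Op 20: insert c.com -> 10.0.0.8 (expiry=48+13=61). clock=48
Op 21: tick 7 -> clock=55.
Op 22: tick 7 -> clock=62. purged={c.com}
Op 23: insert d.com -> 10.0.0.4 (expiry=62+11=73). clock=62
Op 24: insert c.com -> 10.0.0.2 (expiry=62+7=69). clock=62
Op 25: insert a.com -> 10.0.0.7 (expiry=62+9=71). clock=62
Op 26: insert d.com -> 10.0.0.2 (expiry=62+11=73). clock=62
lookup b.com: not in cache (expired or never inserted)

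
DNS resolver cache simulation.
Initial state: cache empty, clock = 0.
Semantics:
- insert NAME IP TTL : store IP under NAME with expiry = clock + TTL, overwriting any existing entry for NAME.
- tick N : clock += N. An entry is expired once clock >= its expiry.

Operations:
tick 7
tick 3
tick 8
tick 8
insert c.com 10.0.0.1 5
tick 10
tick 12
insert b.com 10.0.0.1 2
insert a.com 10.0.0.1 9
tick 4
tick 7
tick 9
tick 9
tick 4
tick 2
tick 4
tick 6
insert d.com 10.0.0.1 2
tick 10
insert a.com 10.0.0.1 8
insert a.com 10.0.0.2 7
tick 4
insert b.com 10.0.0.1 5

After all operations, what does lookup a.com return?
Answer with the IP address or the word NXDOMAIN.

Op 1: tick 7 -> clock=7.
Op 2: tick 3 -> clock=10.
Op 3: tick 8 -> clock=18.
Op 4: tick 8 -> clock=26.
Op 5: insert c.com -> 10.0.0.1 (expiry=26+5=31). clock=26
Op 6: tick 10 -> clock=36. purged={c.com}
Op 7: tick 12 -> clock=48.
Op 8: insert b.com -> 10.0.0.1 (expiry=48+2=50). clock=48
Op 9: insert a.com -> 10.0.0.1 (expiry=48+9=57). clock=48
Op 10: tick 4 -> clock=52. purged={b.com}
Op 11: tick 7 -> clock=59. purged={a.com}
Op 12: tick 9 -> clock=68.
Op 13: tick 9 -> clock=77.
Op 14: tick 4 -> clock=81.
Op 15: tick 2 -> clock=83.
Op 16: tick 4 -> clock=87.
Op 17: tick 6 -> clock=93.
Op 18: insert d.com -> 10.0.0.1 (expiry=93+2=95). clock=93
Op 19: tick 10 -> clock=103. purged={d.com}
Op 20: insert a.com -> 10.0.0.1 (expiry=103+8=111). clock=103
Op 21: insert a.com -> 10.0.0.2 (expiry=103+7=110). clock=103
Op 22: tick 4 -> clock=107.
Op 23: insert b.com -> 10.0.0.1 (expiry=107+5=112). clock=107
lookup a.com: present, ip=10.0.0.2 expiry=110 > clock=107

Answer: 10.0.0.2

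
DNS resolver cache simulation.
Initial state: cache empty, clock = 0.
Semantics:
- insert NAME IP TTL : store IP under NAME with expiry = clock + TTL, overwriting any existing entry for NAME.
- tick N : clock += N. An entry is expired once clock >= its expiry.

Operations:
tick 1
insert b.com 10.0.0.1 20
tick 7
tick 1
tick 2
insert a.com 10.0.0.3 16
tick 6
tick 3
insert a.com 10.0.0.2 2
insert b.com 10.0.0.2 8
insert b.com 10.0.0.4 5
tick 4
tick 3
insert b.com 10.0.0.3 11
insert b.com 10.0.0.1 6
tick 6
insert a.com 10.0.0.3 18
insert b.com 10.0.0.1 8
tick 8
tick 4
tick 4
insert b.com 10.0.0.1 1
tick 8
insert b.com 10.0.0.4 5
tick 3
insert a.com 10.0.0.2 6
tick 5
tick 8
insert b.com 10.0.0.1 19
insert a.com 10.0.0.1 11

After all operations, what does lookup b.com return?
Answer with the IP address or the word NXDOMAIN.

Answer: 10.0.0.1

Derivation:
Op 1: tick 1 -> clock=1.
Op 2: insert b.com -> 10.0.0.1 (expiry=1+20=21). clock=1
Op 3: tick 7 -> clock=8.
Op 4: tick 1 -> clock=9.
Op 5: tick 2 -> clock=11.
Op 6: insert a.com -> 10.0.0.3 (expiry=11+16=27). clock=11
Op 7: tick 6 -> clock=17.
Op 8: tick 3 -> clock=20.
Op 9: insert a.com -> 10.0.0.2 (expiry=20+2=22). clock=20
Op 10: insert b.com -> 10.0.0.2 (expiry=20+8=28). clock=20
Op 11: insert b.com -> 10.0.0.4 (expiry=20+5=25). clock=20
Op 12: tick 4 -> clock=24. purged={a.com}
Op 13: tick 3 -> clock=27. purged={b.com}
Op 14: insert b.com -> 10.0.0.3 (expiry=27+11=38). clock=27
Op 15: insert b.com -> 10.0.0.1 (expiry=27+6=33). clock=27
Op 16: tick 6 -> clock=33. purged={b.com}
Op 17: insert a.com -> 10.0.0.3 (expiry=33+18=51). clock=33
Op 18: insert b.com -> 10.0.0.1 (expiry=33+8=41). clock=33
Op 19: tick 8 -> clock=41. purged={b.com}
Op 20: tick 4 -> clock=45.
Op 21: tick 4 -> clock=49.
Op 22: insert b.com -> 10.0.0.1 (expiry=49+1=50). clock=49
Op 23: tick 8 -> clock=57. purged={a.com,b.com}
Op 24: insert b.com -> 10.0.0.4 (expiry=57+5=62). clock=57
Op 25: tick 3 -> clock=60.
Op 26: insert a.com -> 10.0.0.2 (expiry=60+6=66). clock=60
Op 27: tick 5 -> clock=65. purged={b.com}
Op 28: tick 8 -> clock=73. purged={a.com}
Op 29: insert b.com -> 10.0.0.1 (expiry=73+19=92). clock=73
Op 30: insert a.com -> 10.0.0.1 (expiry=73+11=84). clock=73
lookup b.com: present, ip=10.0.0.1 expiry=92 > clock=73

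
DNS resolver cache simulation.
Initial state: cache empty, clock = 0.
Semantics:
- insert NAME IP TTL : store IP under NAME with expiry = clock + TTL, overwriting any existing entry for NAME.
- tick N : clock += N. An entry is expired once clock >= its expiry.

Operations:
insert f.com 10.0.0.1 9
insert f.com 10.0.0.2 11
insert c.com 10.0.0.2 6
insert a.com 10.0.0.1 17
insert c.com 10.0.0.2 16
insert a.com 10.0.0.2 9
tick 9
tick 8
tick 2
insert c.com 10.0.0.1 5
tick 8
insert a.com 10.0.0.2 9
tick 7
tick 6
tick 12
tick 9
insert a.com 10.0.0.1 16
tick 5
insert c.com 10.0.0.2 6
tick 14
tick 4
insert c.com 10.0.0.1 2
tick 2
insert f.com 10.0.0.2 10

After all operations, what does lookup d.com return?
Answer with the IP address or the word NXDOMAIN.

Answer: NXDOMAIN

Derivation:
Op 1: insert f.com -> 10.0.0.1 (expiry=0+9=9). clock=0
Op 2: insert f.com -> 10.0.0.2 (expiry=0+11=11). clock=0
Op 3: insert c.com -> 10.0.0.2 (expiry=0+6=6). clock=0
Op 4: insert a.com -> 10.0.0.1 (expiry=0+17=17). clock=0
Op 5: insert c.com -> 10.0.0.2 (expiry=0+16=16). clock=0
Op 6: insert a.com -> 10.0.0.2 (expiry=0+9=9). clock=0
Op 7: tick 9 -> clock=9. purged={a.com}
Op 8: tick 8 -> clock=17. purged={c.com,f.com}
Op 9: tick 2 -> clock=19.
Op 10: insert c.com -> 10.0.0.1 (expiry=19+5=24). clock=19
Op 11: tick 8 -> clock=27. purged={c.com}
Op 12: insert a.com -> 10.0.0.2 (expiry=27+9=36). clock=27
Op 13: tick 7 -> clock=34.
Op 14: tick 6 -> clock=40. purged={a.com}
Op 15: tick 12 -> clock=52.
Op 16: tick 9 -> clock=61.
Op 17: insert a.com -> 10.0.0.1 (expiry=61+16=77). clock=61
Op 18: tick 5 -> clock=66.
Op 19: insert c.com -> 10.0.0.2 (expiry=66+6=72). clock=66
Op 20: tick 14 -> clock=80. purged={a.com,c.com}
Op 21: tick 4 -> clock=84.
Op 22: insert c.com -> 10.0.0.1 (expiry=84+2=86). clock=84
Op 23: tick 2 -> clock=86. purged={c.com}
Op 24: insert f.com -> 10.0.0.2 (expiry=86+10=96). clock=86
lookup d.com: not in cache (expired or never inserted)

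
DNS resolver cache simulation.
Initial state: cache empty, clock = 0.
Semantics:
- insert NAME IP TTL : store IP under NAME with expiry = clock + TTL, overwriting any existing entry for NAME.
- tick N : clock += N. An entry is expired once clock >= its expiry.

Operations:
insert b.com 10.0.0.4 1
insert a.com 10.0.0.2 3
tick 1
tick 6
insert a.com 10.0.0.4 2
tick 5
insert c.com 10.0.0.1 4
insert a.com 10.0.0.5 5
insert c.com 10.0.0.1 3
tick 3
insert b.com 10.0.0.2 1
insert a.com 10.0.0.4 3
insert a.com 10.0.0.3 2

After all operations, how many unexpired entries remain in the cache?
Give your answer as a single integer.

Op 1: insert b.com -> 10.0.0.4 (expiry=0+1=1). clock=0
Op 2: insert a.com -> 10.0.0.2 (expiry=0+3=3). clock=0
Op 3: tick 1 -> clock=1. purged={b.com}
Op 4: tick 6 -> clock=7. purged={a.com}
Op 5: insert a.com -> 10.0.0.4 (expiry=7+2=9). clock=7
Op 6: tick 5 -> clock=12. purged={a.com}
Op 7: insert c.com -> 10.0.0.1 (expiry=12+4=16). clock=12
Op 8: insert a.com -> 10.0.0.5 (expiry=12+5=17). clock=12
Op 9: insert c.com -> 10.0.0.1 (expiry=12+3=15). clock=12
Op 10: tick 3 -> clock=15. purged={c.com}
Op 11: insert b.com -> 10.0.0.2 (expiry=15+1=16). clock=15
Op 12: insert a.com -> 10.0.0.4 (expiry=15+3=18). clock=15
Op 13: insert a.com -> 10.0.0.3 (expiry=15+2=17). clock=15
Final cache (unexpired): {a.com,b.com} -> size=2

Answer: 2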